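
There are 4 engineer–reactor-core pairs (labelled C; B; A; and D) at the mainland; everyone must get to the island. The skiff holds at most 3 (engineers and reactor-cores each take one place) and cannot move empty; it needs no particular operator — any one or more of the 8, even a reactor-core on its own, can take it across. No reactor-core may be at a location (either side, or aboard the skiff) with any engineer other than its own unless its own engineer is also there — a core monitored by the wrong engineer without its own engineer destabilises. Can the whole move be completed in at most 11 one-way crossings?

Yes — this plan uses 9 crossings (≤ 11):
1. engineer C and reactor-core C cross → the island.
2. engineer C crosses ← the mainland.
3. engineer B, engineer C, and reactor-core B cross → the island.
4. engineer C and reactor-core C cross ← the mainland.
5. engineer A, engineer C, and engineer D cross → the island.
6. reactor-core B crosses ← the mainland.
7. reactor-core B and reactor-core C cross → the island.
8. reactor-core C crosses ← the mainland.
9. reactor-core A, reactor-core C, and reactor-core D cross → the island.

Yes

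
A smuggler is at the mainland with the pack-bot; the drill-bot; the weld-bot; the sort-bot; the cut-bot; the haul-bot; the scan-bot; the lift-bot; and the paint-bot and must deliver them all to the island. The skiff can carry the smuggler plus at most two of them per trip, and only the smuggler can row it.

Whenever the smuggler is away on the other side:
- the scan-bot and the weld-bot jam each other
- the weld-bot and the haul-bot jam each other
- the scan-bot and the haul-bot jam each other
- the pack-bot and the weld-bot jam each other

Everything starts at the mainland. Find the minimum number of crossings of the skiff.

Counting alone: the smuggler can take at most 2 across per trip to the island, so moving all 9 needs at least 5 loaded trips out, with a return between consecutive ones — at least 9 crossings.
The safety rule pushes this higher. Following every safe sequence of crossings, the most of the 9 that can be at the island as the skiff arrives there on crossings 9, 11, 13 is 6, 7, 8 respectively — never all 9.
So no plan with fewer than 15 crossings exists, and this one achieves 15:
1. Smuggler goes to the island with the haul-bot and the weld-bot.  [the mainland: the cut-bot, the drill-bot, the lift-bot, the pack-bot, the paint-bot, the scan-bot, the sort-bot | the island: the haul-bot, the weld-bot]
2. Smuggler goes back to the mainland with the weld-bot.  [the mainland: the cut-bot, the drill-bot, the lift-bot, the pack-bot, the paint-bot, the scan-bot, the sort-bot, the weld-bot | the island: the haul-bot]
3. Smuggler goes to the island with the pack-bot and the weld-bot.  [the mainland: the cut-bot, the drill-bot, the lift-bot, the paint-bot, the scan-bot, the sort-bot | the island: the haul-bot, the pack-bot, the weld-bot]
4. Smuggler goes back to the mainland with the weld-bot.  [the mainland: the cut-bot, the drill-bot, the lift-bot, the paint-bot, the scan-bot, the sort-bot, the weld-bot | the island: the haul-bot, the pack-bot]
5. Smuggler goes to the island with the drill-bot and the weld-bot.  [the mainland: the cut-bot, the lift-bot, the paint-bot, the scan-bot, the sort-bot | the island: the drill-bot, the haul-bot, the pack-bot, the weld-bot]
6. Smuggler goes back to the mainland with the weld-bot.  [the mainland: the cut-bot, the lift-bot, the paint-bot, the scan-bot, the sort-bot, the weld-bot | the island: the drill-bot, the haul-bot, the pack-bot]
7. Smuggler goes to the island with the sort-bot and the weld-bot.  [the mainland: the cut-bot, the lift-bot, the paint-bot, the scan-bot | the island: the drill-bot, the haul-bot, the pack-bot, the sort-bot, the weld-bot]
8. Smuggler goes back to the mainland with the weld-bot.  [the mainland: the cut-bot, the lift-bot, the paint-bot, the scan-bot, the weld-bot | the island: the drill-bot, the haul-bot, the pack-bot, the sort-bot]
9. Smuggler goes to the island with the cut-bot and the weld-bot.  [the mainland: the lift-bot, the paint-bot, the scan-bot | the island: the cut-bot, the drill-bot, the haul-bot, the pack-bot, the sort-bot, the weld-bot]
10. Smuggler goes back to the mainland with the weld-bot.  [the mainland: the lift-bot, the paint-bot, the scan-bot, the weld-bot | the island: the cut-bot, the drill-bot, the haul-bot, the pack-bot, the sort-bot]
11. Smuggler goes to the island with the lift-bot and the weld-bot.  [the mainland: the paint-bot, the scan-bot | the island: the cut-bot, the drill-bot, the haul-bot, the lift-bot, the pack-bot, the sort-bot, the weld-bot]
12. Smuggler goes back to the mainland with the weld-bot.  [the mainland: the paint-bot, the scan-bot, the weld-bot | the island: the cut-bot, the drill-bot, the haul-bot, the lift-bot, the pack-bot, the sort-bot]
13. Smuggler goes to the island with the paint-bot and the weld-bot.  [the mainland: the scan-bot | the island: the cut-bot, the drill-bot, the haul-bot, the lift-bot, the pack-bot, the paint-bot, the sort-bot, the weld-bot]
14. Smuggler goes back to the mainland with the weld-bot.  [the mainland: the scan-bot, the weld-bot | the island: the cut-bot, the drill-bot, the haul-bot, the lift-bot, the pack-bot, the paint-bot, the sort-bot]
15. Smuggler goes to the island with the scan-bot and the weld-bot.  [the mainland: — | the island: the cut-bot, the drill-bot, the haul-bot, the lift-bot, the pack-bot, the paint-bot, the scan-bot, the sort-bot, the weld-bot]

15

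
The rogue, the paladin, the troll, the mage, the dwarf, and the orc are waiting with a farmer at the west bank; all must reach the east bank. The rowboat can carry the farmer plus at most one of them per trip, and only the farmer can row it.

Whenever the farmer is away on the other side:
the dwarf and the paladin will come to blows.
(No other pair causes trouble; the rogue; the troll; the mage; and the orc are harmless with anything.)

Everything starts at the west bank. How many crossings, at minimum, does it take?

11

Counting alone: the farmer can take at most 1 across per trip to the east bank, so moving all 6 needs at least 6 loaded trips out, with a return between consecutive ones — at least 11 crossings.
The plan below uses exactly 11 crossings, so it is optimal:
1. Farmer goes to the east bank with the paladin.
2. Farmer goes back to the west bank alone.
3. Farmer goes to the east bank with the rogue.
4. Farmer goes back to the west bank alone.
5. Farmer goes to the east bank with the troll.
6. Farmer goes back to the west bank alone.
7. Farmer goes to the east bank with the mage.
8. Farmer goes back to the west bank alone.
9. Farmer goes to the east bank with the orc.
10. Farmer goes back to the west bank alone.
11. Farmer goes to the east bank with the dwarf.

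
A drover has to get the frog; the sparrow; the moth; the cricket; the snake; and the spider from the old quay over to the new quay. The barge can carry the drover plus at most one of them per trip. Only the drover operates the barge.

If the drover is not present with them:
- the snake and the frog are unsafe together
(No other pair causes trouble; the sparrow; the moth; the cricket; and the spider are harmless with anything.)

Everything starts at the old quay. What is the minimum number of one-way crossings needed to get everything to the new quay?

Counting alone: the drover can take at most 1 across per trip to the new quay, so moving all 6 needs at least 6 loaded trips out, with a return between consecutive ones — at least 11 crossings.
The plan below uses exactly 11 crossings, so it is optimal:
1. Drover goes to the new quay with the frog.
2. Drover goes back to the old quay alone.
3. Drover goes to the new quay with the sparrow.
4. Drover goes back to the old quay alone.
5. Drover goes to the new quay with the moth.
6. Drover goes back to the old quay alone.
7. Drover goes to the new quay with the cricket.
8. Drover goes back to the old quay alone.
9. Drover goes to the new quay with the spider.
10. Drover goes back to the old quay alone.
11. Drover goes to the new quay with the snake.

11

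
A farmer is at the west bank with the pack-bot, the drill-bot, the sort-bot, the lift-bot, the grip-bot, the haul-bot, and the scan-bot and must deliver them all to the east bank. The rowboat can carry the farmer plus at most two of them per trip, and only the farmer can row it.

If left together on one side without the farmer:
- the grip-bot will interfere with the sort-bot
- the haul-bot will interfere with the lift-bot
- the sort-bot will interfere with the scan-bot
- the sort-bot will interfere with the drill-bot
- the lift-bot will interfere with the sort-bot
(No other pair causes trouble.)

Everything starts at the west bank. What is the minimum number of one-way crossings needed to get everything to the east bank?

9

Counting alone: the farmer can take at most 2 across per trip to the east bank, so moving all 7 needs at least 4 loaded trips out, with a return between consecutive ones — at least 7 crossings.
The safety rule pushes this higher. Following every safe sequence of crossings, the most of the 7 that can be at the east bank as the rowboat arrives there on crossing 7 is 6 — never all 7.
So no plan with fewer than 9 crossings exists, and this one achieves 9:
1. Farmer goes to the east bank with the lift-bot and the sort-bot.
2. Farmer goes back to the west bank with the sort-bot.
3. Farmer goes to the east bank with the pack-bot and the sort-bot.
4. Farmer goes back to the west bank with the sort-bot.
5. Farmer goes to the east bank with the drill-bot and the sort-bot.
6. Farmer goes back to the west bank with the sort-bot.
7. Farmer goes to the east bank with the grip-bot and the scan-bot.
8. Farmer goes back to the west bank alone.
9. Farmer goes to the east bank with the haul-bot and the sort-bot.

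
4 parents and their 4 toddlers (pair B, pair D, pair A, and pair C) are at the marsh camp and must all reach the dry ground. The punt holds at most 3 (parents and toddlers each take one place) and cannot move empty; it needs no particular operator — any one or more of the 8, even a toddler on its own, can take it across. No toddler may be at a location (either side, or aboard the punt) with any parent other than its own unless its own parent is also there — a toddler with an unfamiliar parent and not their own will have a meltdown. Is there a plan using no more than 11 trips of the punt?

Yes

Yes — this plan uses 9 crossings (≤ 11):
1. parent B and toddler B cross → the dry ground.
2. parent B crosses ← the marsh camp.
3. parent B, parent D, and toddler D cross → the dry ground.
4. parent B and toddler B cross ← the marsh camp.
5. parent A, parent B, and parent C cross → the dry ground.
6. toddler D crosses ← the marsh camp.
7. toddler B and toddler D cross → the dry ground.
8. toddler B crosses ← the marsh camp.
9. toddler A, toddler B, and toddler C cross → the dry ground.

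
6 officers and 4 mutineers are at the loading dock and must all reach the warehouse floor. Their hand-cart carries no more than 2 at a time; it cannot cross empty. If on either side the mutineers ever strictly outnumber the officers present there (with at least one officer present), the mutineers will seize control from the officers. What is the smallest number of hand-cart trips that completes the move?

Counting alone: each trip to the warehouse floor takes at most 2 across and each return brings at least 1 back, so after t trips out (and t−1 returns) at most 2t − (t−1) of the 10 are across; that first reaches 10 at t = 9, so at least 17 crossings are needed.
The plan below uses exactly 17 crossings, so it is optimal:
1. 2 mutineers → the warehouse floor.  (the loading dock: 6O 2M; the warehouse floor: 0O 2M)
2. 1 mutineer ← the loading dock.  (the loading dock: 6O 3M; the warehouse floor: 0O 1M)
3. 2 mutineers → the warehouse floor.  (the loading dock: 6O 1M; the warehouse floor: 0O 3M)
4. 1 mutineer ← the loading dock.  (the loading dock: 6O 2M; the warehouse floor: 0O 2M)
5. 2 officers → the warehouse floor.  (the loading dock: 4O 2M; the warehouse floor: 2O 2M)
6. 1 mutineer ← the loading dock.  (the loading dock: 4O 3M; the warehouse floor: 2O 1M)
7. 1 officer and 1 mutineer → the warehouse floor.  (the loading dock: 3O 2M; the warehouse floor: 3O 2M)
8. 1 mutineer ← the loading dock.  (the loading dock: 3O 3M; the warehouse floor: 3O 1M)
9. 2 mutineers → the warehouse floor.  (the loading dock: 3O 1M; the warehouse floor: 3O 3M)
10. 1 mutineer ← the loading dock.  (the loading dock: 3O 2M; the warehouse floor: 3O 2M)
11. 1 officer and 1 mutineer → the warehouse floor.  (the loading dock: 2O 1M; the warehouse floor: 4O 3M)
12. 1 mutineer ← the loading dock.  (the loading dock: 2O 2M; the warehouse floor: 4O 2M)
13. 2 mutineers → the warehouse floor.  (the loading dock: 2O 0M; the warehouse floor: 4O 4M)
14. 1 mutineer ← the loading dock.  (the loading dock: 2O 1M; the warehouse floor: 4O 3M)
15. 1 officer and 1 mutineer → the warehouse floor.  (the loading dock: 1O 0M; the warehouse floor: 5O 4M)
16. 1 mutineer ← the loading dock.  (the loading dock: 1O 1M; the warehouse floor: 5O 3M)
17. 1 officer and 1 mutineer → the warehouse floor.  (the loading dock: 0O 0M; the warehouse floor: 6O 4M)

17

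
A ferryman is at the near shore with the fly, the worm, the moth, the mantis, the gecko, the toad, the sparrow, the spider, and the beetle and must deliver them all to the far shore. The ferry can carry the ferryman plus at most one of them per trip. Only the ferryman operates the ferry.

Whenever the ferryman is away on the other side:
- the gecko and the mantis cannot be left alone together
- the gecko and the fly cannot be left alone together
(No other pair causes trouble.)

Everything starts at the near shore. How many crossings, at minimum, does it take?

19

Counting alone: the ferryman can take at most 1 across per trip to the far shore, so moving all 9 needs at least 9 loaded trips out, with a return between consecutive ones — at least 17 crossings.
The safety rule pushes this higher. Following every safe sequence of crossings, the most of the 9 that can be at the far shore as the ferry arrives there on crossing 17 is 8 — never all 9.
So no plan with fewer than 19 crossings exists, and this one achieves 19:
1. Ferryman goes to the far shore with the gecko.  [the near shore: the beetle, the fly, the mantis, the moth, the sparrow, the spider, the toad, the worm | the far shore: the gecko]
2. Ferryman goes back to the near shore alone.  [the near shore: the beetle, the fly, the mantis, the moth, the sparrow, the spider, the toad, the worm | the far shore: the gecko]
3. Ferryman goes to the far shore with the fly.  [the near shore: the beetle, the mantis, the moth, the sparrow, the spider, the toad, the worm | the far shore: the fly, the gecko]
4. Ferryman goes back to the near shore with the gecko.  [the near shore: the beetle, the gecko, the mantis, the moth, the sparrow, the spider, the toad, the worm | the far shore: the fly]
5. Ferryman goes to the far shore with the mantis.  [the near shore: the beetle, the gecko, the moth, the sparrow, the spider, the toad, the worm | the far shore: the fly, the mantis]
6. Ferryman goes back to the near shore alone.  [the near shore: the beetle, the gecko, the moth, the sparrow, the spider, the toad, the worm | the far shore: the fly, the mantis]
7. Ferryman goes to the far shore with the worm.  [the near shore: the beetle, the gecko, the moth, the sparrow, the spider, the toad | the far shore: the fly, the mantis, the worm]
8. Ferryman goes back to the near shore alone.  [the near shore: the beetle, the gecko, the moth, the sparrow, the spider, the toad | the far shore: the fly, the mantis, the worm]
9. Ferryman goes to the far shore with the moth.  [the near shore: the beetle, the gecko, the sparrow, the spider, the toad | the far shore: the fly, the mantis, the moth, the worm]
10. Ferryman goes back to the near shore alone.  [the near shore: the beetle, the gecko, the sparrow, the spider, the toad | the far shore: the fly, the mantis, the moth, the worm]
11. Ferryman goes to the far shore with the toad.  [the near shore: the beetle, the gecko, the sparrow, the spider | the far shore: the fly, the mantis, the moth, the toad, the worm]
12. Ferryman goes back to the near shore alone.  [the near shore: the beetle, the gecko, the sparrow, the spider | the far shore: the fly, the mantis, the moth, the toad, the worm]
13. Ferryman goes to the far shore with the sparrow.  [the near shore: the beetle, the gecko, the spider | the far shore: the fly, the mantis, the moth, the sparrow, the toad, the worm]
14. Ferryman goes back to the near shore alone.  [the near shore: the beetle, the gecko, the spider | the far shore: the fly, the mantis, the moth, the sparrow, the toad, the worm]
15. Ferryman goes to the far shore with the spider.  [the near shore: the beetle, the gecko | the far shore: the fly, the mantis, the moth, the sparrow, the spider, the toad, the worm]
16. Ferryman goes back to the near shore alone.  [the near shore: the beetle, the gecko | the far shore: the fly, the mantis, the moth, the sparrow, the spider, the toad, the worm]
17. Ferryman goes to the far shore with the beetle.  [the near shore: the gecko | the far shore: the beetle, the fly, the mantis, the moth, the sparrow, the spider, the toad, the worm]
18. Ferryman goes back to the near shore alone.  [the near shore: the gecko | the far shore: the beetle, the fly, the mantis, the moth, the sparrow, the spider, the toad, the worm]
19. Ferryman goes to the far shore with the gecko.  [the near shore: — | the far shore: the beetle, the fly, the gecko, the mantis, the moth, the sparrow, the spider, the toad, the worm]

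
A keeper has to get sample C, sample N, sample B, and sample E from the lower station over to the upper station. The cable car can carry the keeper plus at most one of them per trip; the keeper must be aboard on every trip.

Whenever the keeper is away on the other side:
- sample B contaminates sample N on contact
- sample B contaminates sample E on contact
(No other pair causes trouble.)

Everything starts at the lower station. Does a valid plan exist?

Yes

1. Keeper goes to the upper station with sample B.  [the lower station: sample C, sample E, sample N | the upper station: sample B]
2. Keeper goes back to the lower station alone.  [the lower station: sample C, sample E, sample N | the upper station: sample B]
3. Keeper goes to the upper station with sample C.  [the lower station: sample E, sample N | the upper station: sample B, sample C]
4. Keeper goes back to the lower station alone.  [the lower station: sample E, sample N | the upper station: sample B, sample C]
5. Keeper goes to the upper station with sample N.  [the lower station: sample E | the upper station: sample B, sample C, sample N]
6. Keeper goes back to the lower station with sample B.  [the lower station: sample B, sample E | the upper station: sample C, sample N]
7. Keeper goes to the upper station with sample E.  [the lower station: sample B | the upper station: sample C, sample E, sample N]
8. Keeper goes back to the lower station alone.  [the lower station: sample B | the upper station: sample C, sample E, sample N]
9. Keeper goes to the upper station with sample B.  [the lower station: — | the upper station: sample B, sample C, sample E, sample N]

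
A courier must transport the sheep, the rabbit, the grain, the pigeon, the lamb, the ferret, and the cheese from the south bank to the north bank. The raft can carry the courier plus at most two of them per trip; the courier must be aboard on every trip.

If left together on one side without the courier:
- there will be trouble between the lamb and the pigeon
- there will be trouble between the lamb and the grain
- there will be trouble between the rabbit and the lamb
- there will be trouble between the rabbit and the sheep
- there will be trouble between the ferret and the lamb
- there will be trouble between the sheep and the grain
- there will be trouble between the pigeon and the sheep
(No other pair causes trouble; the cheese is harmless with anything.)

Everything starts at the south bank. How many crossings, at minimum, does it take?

Counting alone: the courier can take at most 2 across per trip to the north bank, so moving all 7 needs at least 4 loaded trips out, with a return between consecutive ones — at least 7 crossings.
The safety rule pushes this higher. Following every safe sequence of crossings, the most of the 7 that can be at the north bank as the raft arrives there on crossing 7 is 6 — never all 7.
So no plan with fewer than 9 crossings exists, and this one achieves 9:
1. Courier goes to the north bank with the lamb and the sheep.
2. Courier goes back to the south bank alone.
3. Courier goes to the north bank with the cheese.
4. Courier goes back to the south bank alone.
5. Courier goes to the north bank with the grain and the rabbit.
6. Courier goes back to the south bank with the lamb and the sheep.
7. Courier goes to the north bank with the ferret and the pigeon.
8. Courier goes back to the south bank alone.
9. Courier goes to the north bank with the lamb and the sheep.

9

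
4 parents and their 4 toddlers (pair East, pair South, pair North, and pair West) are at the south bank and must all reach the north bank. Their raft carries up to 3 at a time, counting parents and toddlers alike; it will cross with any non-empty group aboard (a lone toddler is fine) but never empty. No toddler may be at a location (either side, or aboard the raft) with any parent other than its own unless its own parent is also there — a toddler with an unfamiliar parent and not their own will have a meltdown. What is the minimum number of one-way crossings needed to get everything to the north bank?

Counting alone: each trip to the north bank takes at most 3 across and each return brings at least 1 back, so after t trips out (and t−1 returns) at most 3t − (t−1) of the 8 are across; that first reaches 8 at t = 4, so at least 7 crossings are needed.
The safety rule pushes this higher. Following every safe sequence of crossings, the most of the 8 that can be at the north bank as the raft arrives there on crossing 7 is 7 — never all 8.
So no plan with fewer than 9 crossings exists, and this one achieves 9:
1. parent East and toddler East cross → the north bank.
2. parent East crosses ← the south bank.
3. parent East, parent South, and toddler South cross → the north bank.
4. parent East and toddler East cross ← the south bank.
5. parent East, parent North, and parent West cross → the north bank.
6. toddler South crosses ← the south bank.
7. toddler East and toddler South cross → the north bank.
8. toddler East crosses ← the south bank.
9. toddler East, toddler North, and toddler West cross → the north bank.

9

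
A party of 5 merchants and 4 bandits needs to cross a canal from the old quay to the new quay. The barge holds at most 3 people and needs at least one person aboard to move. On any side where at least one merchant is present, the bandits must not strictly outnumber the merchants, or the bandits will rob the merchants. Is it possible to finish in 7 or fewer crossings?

Yes

Yes — this plan uses 7 crossings (≤ 7):
1. 3 bandits → the new quay.  (the old quay: 5M 1B; the new quay: 0M 3B)
2. 1 bandit ← the old quay.  (the old quay: 5M 2B; the new quay: 0M 2B)
3. 3 merchants → the new quay.  (the old quay: 2M 2B; the new quay: 3M 2B)
4. 1 merchant ← the old quay.  (the old quay: 3M 2B; the new quay: 2M 2B)
5. 2 merchants and 1 bandit → the new quay.  (the old quay: 1M 1B; the new quay: 4M 3B)
6. 1 merchant ← the old quay.  (the old quay: 2M 1B; the new quay: 3M 3B)
7. 2 merchants and 1 bandit → the new quay.  (the old quay: 0M 0B; the new quay: 5M 4B)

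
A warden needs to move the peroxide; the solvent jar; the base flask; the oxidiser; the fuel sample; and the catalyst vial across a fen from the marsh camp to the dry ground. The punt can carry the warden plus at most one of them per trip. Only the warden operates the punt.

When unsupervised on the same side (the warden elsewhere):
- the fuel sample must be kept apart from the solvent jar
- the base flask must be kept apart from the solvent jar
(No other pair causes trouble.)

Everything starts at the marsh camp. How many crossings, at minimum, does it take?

13

Counting alone: the warden can take at most 1 across per trip to the dry ground, so moving all 6 needs at least 6 loaded trips out, with a return between consecutive ones — at least 11 crossings.
The safety rule pushes this higher. Following every safe sequence of crossings, the most of the 6 that can be at the dry ground as the punt arrives there on crossing 11 is 5 — never all 6.
So no plan with fewer than 13 crossings exists, and this one achieves 13:
1. Warden goes to the dry ground with the solvent jar.
2. Warden goes back to the marsh camp alone.
3. Warden goes to the dry ground with the peroxide.
4. Warden goes back to the marsh camp alone.
5. Warden goes to the dry ground with the base flask.
6. Warden goes back to the marsh camp with the solvent jar.
7. Warden goes to the dry ground with the fuel sample.
8. Warden goes back to the marsh camp alone.
9. Warden goes to the dry ground with the oxidiser.
10. Warden goes back to the marsh camp alone.
11. Warden goes to the dry ground with the catalyst vial.
12. Warden goes back to the marsh camp alone.
13. Warden goes to the dry ground with the solvent jar.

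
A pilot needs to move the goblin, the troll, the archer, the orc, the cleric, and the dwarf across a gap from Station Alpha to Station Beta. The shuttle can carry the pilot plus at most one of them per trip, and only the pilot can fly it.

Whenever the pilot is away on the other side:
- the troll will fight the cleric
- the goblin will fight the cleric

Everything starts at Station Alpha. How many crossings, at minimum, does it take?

Counting alone: the pilot can take at most 1 across per trip to Station Beta, so moving all 6 needs at least 6 loaded trips out, with a return between consecutive ones — at least 11 crossings.
The safety rule pushes this higher. Following every safe sequence of crossings, the most of the 6 that can be at Station Beta as the shuttle arrives there on crossing 11 is 5 — never all 6.
So no plan with fewer than 13 crossings exists, and this one achieves 13:
1. Pilot goes to Station Beta with the cleric.  [Station Alpha: the archer, the dwarf, the goblin, the orc, the troll | Station Beta: the cleric]
2. Pilot goes back to Station Alpha alone.  [Station Alpha: the archer, the dwarf, the goblin, the orc, the troll | Station Beta: the cleric]
3. Pilot goes to Station Beta with the goblin.  [Station Alpha: the archer, the dwarf, the orc, the troll | Station Beta: the cleric, the goblin]
4. Pilot goes back to Station Alpha with the cleric.  [Station Alpha: the archer, the cleric, the dwarf, the orc, the troll | Station Beta: the goblin]
5. Pilot goes to Station Beta with the troll.  [Station Alpha: the archer, the cleric, the dwarf, the orc | Station Beta: the goblin, the troll]
6. Pilot goes back to Station Alpha alone.  [Station Alpha: the archer, the cleric, the dwarf, the orc | Station Beta: the goblin, the troll]
7. Pilot goes to Station Beta with the archer.  [Station Alpha: the cleric, the dwarf, the orc | Station Beta: the archer, the goblin, the troll]
8. Pilot goes back to Station Alpha alone.  [Station Alpha: the cleric, the dwarf, the orc | Station Beta: the archer, the goblin, the troll]
9. Pilot goes to Station Beta with the orc.  [Station Alpha: the cleric, the dwarf | Station Beta: the archer, the goblin, the orc, the troll]
10. Pilot goes back to Station Alpha alone.  [Station Alpha: the cleric, the dwarf | Station Beta: the archer, the goblin, the orc, the troll]
11. Pilot goes to Station Beta with the dwarf.  [Station Alpha: the cleric | Station Beta: the archer, the dwarf, the goblin, the orc, the troll]
12. Pilot goes back to Station Alpha alone.  [Station Alpha: the cleric | Station Beta: the archer, the dwarf, the goblin, the orc, the troll]
13. Pilot goes to Station Beta with the cleric.  [Station Alpha: — | Station Beta: the archer, the cleric, the dwarf, the goblin, the orc, the troll]

13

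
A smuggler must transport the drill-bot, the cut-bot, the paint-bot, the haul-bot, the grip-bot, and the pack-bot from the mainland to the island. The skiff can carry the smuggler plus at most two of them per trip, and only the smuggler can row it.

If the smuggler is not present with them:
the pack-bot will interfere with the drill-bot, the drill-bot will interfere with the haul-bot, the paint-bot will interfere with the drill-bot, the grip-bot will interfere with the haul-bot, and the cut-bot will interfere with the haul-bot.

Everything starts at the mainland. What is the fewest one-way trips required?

7

Counting alone: the smuggler can take at most 2 across per trip to the island, so moving all 6 needs at least 3 loaded trips out, with a return between consecutive ones — at least 5 crossings.
The safety rule pushes this higher. Following every safe sequence of crossings, the most of the 6 that can be at the island as the skiff arrives there on crossing 5 is 5 — never all 6.
So no plan with fewer than 7 crossings exists, and this one achieves 7:
1. Smuggler goes to the island with the drill-bot and the haul-bot.
2. Smuggler goes back to the mainland with the drill-bot.
3. Smuggler goes to the island with the pack-bot and the paint-bot.
4. Smuggler goes back to the mainland alone.
5. Smuggler goes to the island with the cut-bot and the grip-bot.
6. Smuggler goes back to the mainland with the haul-bot.
7. Smuggler goes to the island with the drill-bot and the haul-bot.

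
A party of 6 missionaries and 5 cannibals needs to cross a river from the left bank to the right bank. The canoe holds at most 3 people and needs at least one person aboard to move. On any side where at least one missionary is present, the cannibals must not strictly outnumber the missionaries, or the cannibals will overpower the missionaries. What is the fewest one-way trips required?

9

Counting alone: each trip to the right bank takes at most 3 across and each return brings at least 1 back, so after t trips out (and t−1 returns) at most 3t − (t−1) of the 11 are across; that first reaches 11 at t = 5, so at least 9 crossings are needed.
The plan below uses exactly 9 crossings, so it is optimal:
1. 3 cannibals → the right bank.  (the left bank: 6M 2C; the right bank: 0M 3C)
2. 1 cannibal ← the left bank.  (the left bank: 6M 3C; the right bank: 0M 2C)
3. 3 missionaries → the right bank.  (the left bank: 3M 3C; the right bank: 3M 2C)
4. 1 missionary ← the left bank.  (the left bank: 4M 3C; the right bank: 2M 2C)
5. 2 missionaries and 1 cannibal → the right bank.  (the left bank: 2M 2C; the right bank: 4M 3C)
6. 1 missionary ← the left bank.  (the left bank: 3M 2C; the right bank: 3M 3C)
7. 2 missionaries and 1 cannibal → the right bank.  (the left bank: 1M 1C; the right bank: 5M 4C)
8. 1 missionary ← the left bank.  (the left bank: 2M 1C; the right bank: 4M 4C)
9. 2 missionaries and 1 cannibal → the right bank.  (the left bank: 0M 0C; the right bank: 6M 5C)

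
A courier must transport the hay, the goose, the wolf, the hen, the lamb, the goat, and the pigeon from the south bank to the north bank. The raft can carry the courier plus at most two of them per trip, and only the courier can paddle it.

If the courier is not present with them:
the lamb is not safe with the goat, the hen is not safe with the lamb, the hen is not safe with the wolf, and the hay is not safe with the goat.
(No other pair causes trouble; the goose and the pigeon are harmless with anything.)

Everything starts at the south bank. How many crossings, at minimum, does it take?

Counting alone: the courier can take at most 2 across per trip to the north bank, so moving all 7 needs at least 4 loaded trips out, with a return between consecutive ones — at least 7 crossings.
The safety rule pushes this higher. Following every safe sequence of crossings, the most of the 7 that can be at the north bank as the raft arrives there on crossing 7 is 6 — never all 7.
So no plan with fewer than 9 crossings exists, and this one achieves 9:
1. Courier goes to the north bank with the goat and the hen.
2. Courier goes back to the south bank alone.
3. Courier goes to the north bank with the hay.
4. Courier goes back to the south bank with the goat.
5. Courier goes to the north bank with the goose and the lamb.
6. Courier goes back to the south bank with the hen.
7. Courier goes to the north bank with the pigeon and the wolf.
8. Courier goes back to the south bank alone.
9. Courier goes to the north bank with the goat and the hen.

9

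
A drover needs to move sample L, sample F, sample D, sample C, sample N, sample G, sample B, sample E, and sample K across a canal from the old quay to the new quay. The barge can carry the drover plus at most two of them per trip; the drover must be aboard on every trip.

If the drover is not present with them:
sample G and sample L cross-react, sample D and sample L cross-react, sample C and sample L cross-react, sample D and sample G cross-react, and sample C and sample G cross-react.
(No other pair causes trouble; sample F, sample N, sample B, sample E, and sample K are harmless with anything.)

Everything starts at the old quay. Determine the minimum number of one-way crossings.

15

Counting alone: the drover can take at most 2 across per trip to the new quay, so moving all 9 needs at least 5 loaded trips out, with a return between consecutive ones — at least 9 crossings.
The safety rule pushes this higher. Following every safe sequence of crossings, the most of the 9 that can be at the new quay as the barge arrives there on crossings 9, 11, 13 is 6, 7, 8 respectively — never all 9.
So no plan with fewer than 15 crossings exists, and this one achieves 15:
1. Drover goes to the new quay with sample G and sample L.  [the old quay: sample B, sample C, sample D, sample E, sample F, sample K, sample N | the new quay: sample G, sample L]
2. Drover goes back to the old quay with sample L.  [the old quay: sample B, sample C, sample D, sample E, sample F, sample K, sample L, sample N | the new quay: sample G]
3. Drover goes to the new quay with sample F and sample L.  [the old quay: sample B, sample C, sample D, sample E, sample K, sample N | the new quay: sample F, sample G, sample L]
4. Drover goes back to the old quay with sample L.  [the old quay: sample B, sample C, sample D, sample E, sample K, sample L, sample N | the new quay: sample F, sample G]
5. Drover goes to the new quay with sample L and sample N.  [the old quay: sample B, sample C, sample D, sample E, sample K | the new quay: sample F, sample G, sample L, sample N]
6. Drover goes back to the old quay with sample L.  [the old quay: sample B, sample C, sample D, sample E, sample K, sample L | the new quay: sample F, sample G, sample N]
7. Drover goes to the new quay with sample B and sample L.  [the old quay: sample C, sample D, sample E, sample K | the new quay: sample B, sample F, sample G, sample L, sample N]
8. Drover goes back to the old quay with sample L.  [the old quay: sample C, sample D, sample E, sample K, sample L | the new quay: sample B, sample F, sample G, sample N]
9. Drover goes to the new quay with sample E and sample L.  [the old quay: sample C, sample D, sample K | the new quay: sample B, sample E, sample F, sample G, sample L, sample N]
10. Drover goes back to the old quay with sample L.  [the old quay: sample C, sample D, sample K, sample L | the new quay: sample B, sample E, sample F, sample G, sample N]
11. Drover goes to the new quay with sample K and sample L.  [the old quay: sample C, sample D | the new quay: sample B, sample E, sample F, sample G, sample K, sample L, sample N]
12. Drover goes back to the old quay with sample L.  [the old quay: sample C, sample D, sample L | the new quay: sample B, sample E, sample F, sample G, sample K, sample N]
13. Drover goes to the new quay with sample C and sample D.  [the old quay: sample L | the new quay: sample B, sample C, sample D, sample E, sample F, sample G, sample K, sample N]
14. Drover goes back to the old quay with sample G.  [the old quay: sample G, sample L | the new quay: sample B, sample C, sample D, sample E, sample F, sample K, sample N]
15. Drover goes to the new quay with sample G and sample L.  [the old quay: — | the new quay: sample B, sample C, sample D, sample E, sample F, sample G, sample K, sample L, sample N]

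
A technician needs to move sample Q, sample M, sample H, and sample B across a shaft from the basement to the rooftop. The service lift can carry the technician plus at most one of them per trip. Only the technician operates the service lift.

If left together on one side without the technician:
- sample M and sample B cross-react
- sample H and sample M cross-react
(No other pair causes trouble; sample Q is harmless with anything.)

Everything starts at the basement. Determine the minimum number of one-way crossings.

Counting alone: the technician can take at most 1 across per trip to the rooftop, so moving all 4 needs at least 4 loaded trips out, with a return between consecutive ones — at least 7 crossings.
The safety rule pushes this higher. Following every safe sequence of crossings, the most of the 4 that can be at the rooftop as the service lift arrives there on crossing 7 is 3 — never all 4.
So no plan with fewer than 9 crossings exists, and this one achieves 9:
1. Technician goes to the rooftop with sample M.
2. Technician goes back to the basement alone.
3. Technician goes to the rooftop with sample Q.
4. Technician goes back to the basement alone.
5. Technician goes to the rooftop with sample H.
6. Technician goes back to the basement with sample M.
7. Technician goes to the rooftop with sample B.
8. Technician goes back to the basement alone.
9. Technician goes to the rooftop with sample M.

9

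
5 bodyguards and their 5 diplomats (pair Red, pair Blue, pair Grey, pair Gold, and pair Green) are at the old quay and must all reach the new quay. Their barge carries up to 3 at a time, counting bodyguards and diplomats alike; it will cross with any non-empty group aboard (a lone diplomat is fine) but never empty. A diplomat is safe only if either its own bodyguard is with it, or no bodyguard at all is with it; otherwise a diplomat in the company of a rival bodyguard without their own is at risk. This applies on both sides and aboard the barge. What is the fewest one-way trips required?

11

Counting alone: each trip to the new quay takes at most 3 across and each return brings at least 1 back, so after t trips out (and t−1 returns) at most 3t − (t−1) of the 10 are across; that first reaches 10 at t = 5, so at least 9 crossings are needed.
The safety rule pushes this higher. Following every safe sequence of crossings, the most of the 10 that can be at the new quay as the barge arrives there on crossing 9 is 9 — never all 10.
So no plan with fewer than 11 crossings exists, and this one achieves 11:
1. bodyguard Red and diplomat Red cross → the new quay.
2. bodyguard Red crosses ← the old quay.
3. diplomat Blue, diplomat Gold, and diplomat Grey cross → the new quay.
4. diplomat Red crosses ← the old quay.
5. bodyguard Blue, bodyguard Gold, and bodyguard Grey cross → the new quay.
6. bodyguard Blue and diplomat Blue cross ← the old quay.
7. bodyguard Blue, bodyguard Green, and bodyguard Red cross → the new quay.
8. diplomat Grey crosses ← the old quay.
9. diplomat Blue and diplomat Red cross → the new quay.
10. diplomat Red crosses ← the old quay.
11. diplomat Green, diplomat Grey, and diplomat Red cross → the new quay.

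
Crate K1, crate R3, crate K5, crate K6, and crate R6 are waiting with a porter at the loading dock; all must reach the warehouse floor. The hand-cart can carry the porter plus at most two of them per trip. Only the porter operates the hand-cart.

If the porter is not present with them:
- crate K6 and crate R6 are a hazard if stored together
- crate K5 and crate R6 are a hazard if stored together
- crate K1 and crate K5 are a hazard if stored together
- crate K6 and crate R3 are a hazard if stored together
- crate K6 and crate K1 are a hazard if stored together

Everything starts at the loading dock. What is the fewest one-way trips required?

Counting alone: the porter can take at most 2 across per trip to the warehouse floor, so moving all 5 needs at least 3 loaded trips out, with a return between consecutive ones — at least 5 crossings.
The safety rule pushes this higher. Following every safe sequence of crossings, the most of the 5 that can be at the warehouse floor as the hand-cart arrives there on crossing 5 is 4 — never all 5.
So no plan with fewer than 7 crossings exists, and this one achieves 7:
1. Porter goes to the warehouse floor with crate K5 and crate K6.  [the loading dock: crate K1, crate R3, crate R6 | the warehouse floor: crate K5, crate K6]
2. Porter goes back to the loading dock alone.  [the loading dock: crate K1, crate R3, crate R6 | the warehouse floor: crate K5, crate K6]
3. Porter goes to the warehouse floor with crate K1.  [the loading dock: crate R3, crate R6 | the warehouse floor: crate K1, crate K5, crate K6]
4. Porter goes back to the loading dock with crate K5 and crate K6.  [the loading dock: crate K5, crate K6, crate R3, crate R6 | the warehouse floor: crate K1]
5. Porter goes to the warehouse floor with crate R3 and crate R6.  [the loading dock: crate K5, crate K6 | the warehouse floor: crate K1, crate R3, crate R6]
6. Porter goes back to the loading dock alone.  [the loading dock: crate K5, crate K6 | the warehouse floor: crate K1, crate R3, crate R6]
7. Porter goes to the warehouse floor with crate K5 and crate K6.  [the loading dock: — | the warehouse floor: crate K1, crate K5, crate K6, crate R3, crate R6]

7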